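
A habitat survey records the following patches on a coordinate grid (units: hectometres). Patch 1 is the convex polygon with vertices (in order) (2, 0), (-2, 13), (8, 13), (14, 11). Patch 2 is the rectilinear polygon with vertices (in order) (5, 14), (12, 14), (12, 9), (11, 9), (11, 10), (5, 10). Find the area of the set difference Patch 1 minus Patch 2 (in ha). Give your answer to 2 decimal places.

|Patch 1| = 110, |Patch 1∩Patch 2| = 19.3182.
|Patch 1 ∖ Patch 2| = |Patch 1| − |Patch 1∩Patch 2| = 110 − 19.3182 = 90.68.

90.68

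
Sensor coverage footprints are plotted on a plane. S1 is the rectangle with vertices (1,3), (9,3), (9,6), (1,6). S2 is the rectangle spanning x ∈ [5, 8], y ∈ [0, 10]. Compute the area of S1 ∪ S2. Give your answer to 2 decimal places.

By inclusion–exclusion:
Individual areas: |S1| = 24, |S2| = 30.
|S1∩S2|: x∈[5,8], y∈[3,6] → 3·3 = 9.
|S1 ∪ S2| = 54 − 9 = 45.00.

45.00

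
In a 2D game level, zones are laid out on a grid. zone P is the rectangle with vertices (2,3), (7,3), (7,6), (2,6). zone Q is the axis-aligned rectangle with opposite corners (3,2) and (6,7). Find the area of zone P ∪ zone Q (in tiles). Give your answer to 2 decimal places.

21.00

By inclusion–exclusion:
Individual areas: |zone P| = 15, |zone Q| = 15.
|zone P∩zone Q|: x∈[3,6], y∈[3,6] → 3·3 = 9.
|zone P ∪ zone Q| = 30 − 9 = 21.00.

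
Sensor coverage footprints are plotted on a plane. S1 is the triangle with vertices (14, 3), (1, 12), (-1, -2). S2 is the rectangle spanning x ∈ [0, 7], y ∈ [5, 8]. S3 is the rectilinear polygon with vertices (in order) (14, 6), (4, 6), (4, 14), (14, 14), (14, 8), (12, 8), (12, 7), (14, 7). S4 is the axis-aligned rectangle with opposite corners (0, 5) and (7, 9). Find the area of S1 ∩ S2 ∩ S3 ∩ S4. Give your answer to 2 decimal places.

The intersection is the polygon with vertices (4,6), (4,8), (6.778,8), (7,7.846), (7,6).
By the shoelace formula its area is 5.98.

5.98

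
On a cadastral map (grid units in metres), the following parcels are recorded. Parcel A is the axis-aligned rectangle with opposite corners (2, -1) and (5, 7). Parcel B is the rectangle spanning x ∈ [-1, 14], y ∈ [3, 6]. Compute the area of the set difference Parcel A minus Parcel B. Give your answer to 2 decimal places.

|Parcel A∩Parcel B|: x∈[2,5], y∈[3,6] → 3·3 = 9.
|Parcel A| = 24.
|Parcel A ∖ Parcel B| = |Parcel A| − |Parcel A∩Parcel B| = 24 − 9 = 15.00.

15.00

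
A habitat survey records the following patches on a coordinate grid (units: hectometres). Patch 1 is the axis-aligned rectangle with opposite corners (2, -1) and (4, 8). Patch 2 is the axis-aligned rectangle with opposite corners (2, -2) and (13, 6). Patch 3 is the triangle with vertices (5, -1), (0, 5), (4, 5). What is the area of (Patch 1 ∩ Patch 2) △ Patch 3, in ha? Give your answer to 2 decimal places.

11.60

|Patch 1 ∩ Patch 2| = 14.
|(Patch 1 ∩ Patch 2) ∩ Patch 3| = 7.2.
|(Patch 1 ∩ Patch 2) △ Patch 3| = 14 + 12 − 14.4 = 11.60.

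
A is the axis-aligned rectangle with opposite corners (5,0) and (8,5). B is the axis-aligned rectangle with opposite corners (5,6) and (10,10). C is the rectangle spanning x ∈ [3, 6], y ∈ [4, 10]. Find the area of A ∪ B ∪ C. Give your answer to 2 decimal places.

48.00

By inclusion–exclusion:
Individual areas: |A| = 15, |B| = 20, |C| = 18.
|A∩B| = 0 (no overlap).
|A∩C|: x∈[5,6], y∈[4,5] → 1·1 = 1.
|B∩C|: x∈[5,6], y∈[6,10] → 1·4 = 4.
|A∩B∩C| = 0.
|A ∪ B ∪ C| = 53 − 5 + 0 = 48.00.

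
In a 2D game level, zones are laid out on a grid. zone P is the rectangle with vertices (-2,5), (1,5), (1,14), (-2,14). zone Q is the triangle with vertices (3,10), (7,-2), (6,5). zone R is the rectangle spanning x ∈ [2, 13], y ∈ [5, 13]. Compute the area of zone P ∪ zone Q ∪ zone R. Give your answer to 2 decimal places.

119.67

By inclusion–exclusion:
Individual areas: |zone P| = 27, |zone Q| = 8, |zone R| = 88.
|zone P∩zone Q| = 0.
|zone P∩zone R| = 0 (no overlap).
|zone Q∩zone R| = 3.3333.
|zone P∩zone Q∩zone R| = 0.
|zone P ∪ zone Q ∪ zone R| = 123 − 3.3333 + 0 = 119.67.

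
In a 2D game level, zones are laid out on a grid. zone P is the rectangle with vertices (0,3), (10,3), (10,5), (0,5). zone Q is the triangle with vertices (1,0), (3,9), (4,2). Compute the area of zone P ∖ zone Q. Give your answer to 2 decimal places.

16.35

|zone P| = 20, |zone P∩zone Q| = 3.6508.
|zone P ∖ zone Q| = |zone P| − |zone P∩zone Q| = 20 − 3.6508 = 16.35.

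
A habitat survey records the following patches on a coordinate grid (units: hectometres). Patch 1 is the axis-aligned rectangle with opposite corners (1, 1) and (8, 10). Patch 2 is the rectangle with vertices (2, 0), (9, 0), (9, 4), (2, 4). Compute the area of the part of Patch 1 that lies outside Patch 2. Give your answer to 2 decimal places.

45.00

|Patch 1∩Patch 2|: x∈[2,8], y∈[1,4] → 6·3 = 18.
|Patch 1| = 63.
|Patch 1 ∖ Patch 2| = |Patch 1| − |Patch 1∩Patch 2| = 63 − 18 = 45.00.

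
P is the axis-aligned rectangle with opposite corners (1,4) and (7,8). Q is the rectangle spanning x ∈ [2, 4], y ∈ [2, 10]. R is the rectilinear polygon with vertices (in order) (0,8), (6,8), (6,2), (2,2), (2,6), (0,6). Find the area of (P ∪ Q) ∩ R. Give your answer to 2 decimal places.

22.00

|P ∪ Q| = 32.
|(P ∪ Q) ∩ R| = 22.00.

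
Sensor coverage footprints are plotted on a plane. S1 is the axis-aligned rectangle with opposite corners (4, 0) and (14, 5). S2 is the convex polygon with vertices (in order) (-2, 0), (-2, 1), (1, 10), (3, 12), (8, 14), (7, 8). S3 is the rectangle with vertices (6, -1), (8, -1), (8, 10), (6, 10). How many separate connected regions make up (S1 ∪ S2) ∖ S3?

(S1 ∪ S2) ∖ S3 splits into 3 disjoint pieces (area 10, area 30, area 53.7222).

3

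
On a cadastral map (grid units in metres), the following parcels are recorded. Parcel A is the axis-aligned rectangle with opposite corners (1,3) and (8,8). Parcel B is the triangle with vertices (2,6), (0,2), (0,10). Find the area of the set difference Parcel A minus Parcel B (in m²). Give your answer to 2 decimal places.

33.00

|Parcel A| = 35, |Parcel A∩Parcel B| = 2.
|Parcel A ∖ Parcel B| = |Parcel A| − |Parcel A∩Parcel B| = 35 − 2 = 33.00.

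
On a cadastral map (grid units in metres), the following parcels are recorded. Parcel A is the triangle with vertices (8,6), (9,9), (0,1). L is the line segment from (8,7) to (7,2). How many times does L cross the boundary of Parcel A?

The segment meets the boundary at (7.771,5.857).

1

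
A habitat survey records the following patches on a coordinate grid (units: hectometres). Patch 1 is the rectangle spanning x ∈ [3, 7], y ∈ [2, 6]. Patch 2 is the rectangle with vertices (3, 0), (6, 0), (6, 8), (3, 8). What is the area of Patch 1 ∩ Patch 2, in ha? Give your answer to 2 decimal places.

12.00

|Patch 1∩Patch 2|: x∈[3,6], y∈[2,6] → 3·4 = 12.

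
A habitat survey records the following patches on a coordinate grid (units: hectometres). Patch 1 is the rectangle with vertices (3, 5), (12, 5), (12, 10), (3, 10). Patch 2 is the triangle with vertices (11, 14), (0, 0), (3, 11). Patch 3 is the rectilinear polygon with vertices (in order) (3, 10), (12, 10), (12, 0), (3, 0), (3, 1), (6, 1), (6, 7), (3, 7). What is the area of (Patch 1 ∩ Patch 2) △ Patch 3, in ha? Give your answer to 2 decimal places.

|Patch 1 ∩ Patch 2| = 14.4643.
|(Patch 1 ∩ Patch 2) ∩ Patch 3| = 11.0357.
|(Patch 1 ∩ Patch 2) △ Patch 3| = 14.4643 + 72 − 22.0714 = 64.39.

64.39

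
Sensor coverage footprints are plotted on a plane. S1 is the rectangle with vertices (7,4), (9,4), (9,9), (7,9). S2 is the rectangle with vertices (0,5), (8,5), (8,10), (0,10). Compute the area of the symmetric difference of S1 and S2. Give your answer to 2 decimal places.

|S1∩S2|: x∈[7,8], y∈[5,9] → 1·4 = 4.
|S1 △ S2| = |S1| + |S2| − 2·|S1∩S2| = 10 + 40 − 8 = 42.00.

42.00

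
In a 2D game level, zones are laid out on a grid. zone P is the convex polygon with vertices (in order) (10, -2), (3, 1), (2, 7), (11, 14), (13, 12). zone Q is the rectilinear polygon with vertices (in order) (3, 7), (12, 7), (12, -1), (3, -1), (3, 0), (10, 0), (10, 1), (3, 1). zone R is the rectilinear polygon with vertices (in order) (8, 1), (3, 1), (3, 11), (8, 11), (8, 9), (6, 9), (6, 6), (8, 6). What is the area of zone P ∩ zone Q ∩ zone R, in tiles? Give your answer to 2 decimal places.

28.00

The intersection is the polygon with vertices (3,1), (3,7), (6,7), (6,6), (8,6), (8,1).
By the shoelace formula its area is 28.00.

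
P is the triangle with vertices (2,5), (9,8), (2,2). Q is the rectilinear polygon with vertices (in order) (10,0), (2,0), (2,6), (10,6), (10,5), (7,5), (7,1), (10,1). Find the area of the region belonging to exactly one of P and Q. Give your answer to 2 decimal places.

30.17

|P| = 10.5, |Q| = 36, |P∩Q| = 8.1667.
|P △ Q| = |P| + |Q| − 2·|P∩Q| = 10.5 + 36 − 16.3333 = 30.17.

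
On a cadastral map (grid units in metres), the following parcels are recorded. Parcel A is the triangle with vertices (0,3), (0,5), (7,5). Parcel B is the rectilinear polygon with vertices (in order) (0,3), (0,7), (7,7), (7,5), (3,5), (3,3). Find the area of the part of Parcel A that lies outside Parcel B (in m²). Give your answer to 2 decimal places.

|Parcel A| = 7, |Parcel A∩Parcel B| = 4.7143.
|Parcel A ∖ Parcel B| = |Parcel A| − |Parcel A∩Parcel B| = 7 − 4.7143 = 2.29.

2.29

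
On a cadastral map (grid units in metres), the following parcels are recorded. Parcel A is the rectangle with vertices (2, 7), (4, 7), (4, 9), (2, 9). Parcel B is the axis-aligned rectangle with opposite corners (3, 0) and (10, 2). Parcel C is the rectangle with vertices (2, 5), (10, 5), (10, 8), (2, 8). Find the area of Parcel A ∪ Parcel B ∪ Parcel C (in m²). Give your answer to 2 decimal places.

40.00

By inclusion–exclusion:
Individual areas: |Parcel A| = 4, |Parcel B| = 14, |Parcel C| = 24.
|Parcel A∩Parcel B| = 0 (no overlap).
|Parcel A∩Parcel C|: x∈[2,4], y∈[7,8] → 2·1 = 2.
|Parcel B∩Parcel C| = 0 (no overlap).
|Parcel A∩Parcel B∩Parcel C| = 0.
|Parcel A ∪ Parcel B ∪ Parcel C| = 42 − 2 + 0 = 40.00.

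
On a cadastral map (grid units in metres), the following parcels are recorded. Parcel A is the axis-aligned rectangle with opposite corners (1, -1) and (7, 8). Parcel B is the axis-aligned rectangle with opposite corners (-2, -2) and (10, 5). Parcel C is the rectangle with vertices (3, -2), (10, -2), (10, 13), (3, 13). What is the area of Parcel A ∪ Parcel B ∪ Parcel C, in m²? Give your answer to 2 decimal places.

By inclusion–exclusion:
Individual areas: |Parcel A| = 54, |Parcel B| = 84, |Parcel C| = 105.
|Parcel A∩Parcel B|: x∈[1,7], y∈[-1,5] → 6·6 = 36.
|Parcel A∩Parcel C|: x∈[3,7], y∈[-1,8] → 4·9 = 36.
|Parcel B∩Parcel C|: x∈[3,10], y∈[-2,5] → 7·7 = 49.
|Parcel A∩Parcel B∩Parcel C| = 24.
|Parcel A ∪ Parcel B ∪ Parcel C| = 243 − 121 + 24 = 146.00.

146.00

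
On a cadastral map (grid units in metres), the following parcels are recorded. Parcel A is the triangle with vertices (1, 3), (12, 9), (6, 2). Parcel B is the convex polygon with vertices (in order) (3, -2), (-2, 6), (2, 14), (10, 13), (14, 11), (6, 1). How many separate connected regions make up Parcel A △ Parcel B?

Parcel A △ Parcel B is a single connected region.

1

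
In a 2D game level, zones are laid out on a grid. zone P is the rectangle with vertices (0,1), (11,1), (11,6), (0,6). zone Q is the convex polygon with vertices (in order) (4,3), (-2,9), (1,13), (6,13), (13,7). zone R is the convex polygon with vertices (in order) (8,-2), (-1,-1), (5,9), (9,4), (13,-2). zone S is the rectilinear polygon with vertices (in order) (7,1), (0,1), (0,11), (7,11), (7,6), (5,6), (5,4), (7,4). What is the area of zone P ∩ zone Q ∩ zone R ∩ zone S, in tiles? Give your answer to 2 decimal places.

6.11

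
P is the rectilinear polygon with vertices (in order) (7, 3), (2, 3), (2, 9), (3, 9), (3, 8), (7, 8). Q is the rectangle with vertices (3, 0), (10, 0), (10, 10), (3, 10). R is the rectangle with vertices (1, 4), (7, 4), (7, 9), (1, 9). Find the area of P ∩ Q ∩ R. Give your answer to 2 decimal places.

16.00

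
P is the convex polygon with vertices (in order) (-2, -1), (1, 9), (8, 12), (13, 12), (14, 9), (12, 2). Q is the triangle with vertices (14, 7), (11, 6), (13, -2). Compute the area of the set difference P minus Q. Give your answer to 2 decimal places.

|P| = 138, |P∩Q| = 5.1316.
|P ∖ Q| = |P| − |P∩Q| = 138 − 5.1316 = 132.87.

132.87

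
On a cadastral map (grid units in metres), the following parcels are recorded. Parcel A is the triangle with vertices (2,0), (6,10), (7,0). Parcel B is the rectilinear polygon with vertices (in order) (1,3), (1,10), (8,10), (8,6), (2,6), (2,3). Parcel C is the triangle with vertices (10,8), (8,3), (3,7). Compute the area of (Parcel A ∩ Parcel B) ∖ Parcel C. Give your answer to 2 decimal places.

1.73

|Parcel A ∩ Parcel B| = 4.
|(Parcel A ∩ Parcel B) ∩ Parcel C| = 2.2714.
|(Parcel A ∩ Parcel B) ∖ Parcel C| = 4 − 2.2714 = 1.73.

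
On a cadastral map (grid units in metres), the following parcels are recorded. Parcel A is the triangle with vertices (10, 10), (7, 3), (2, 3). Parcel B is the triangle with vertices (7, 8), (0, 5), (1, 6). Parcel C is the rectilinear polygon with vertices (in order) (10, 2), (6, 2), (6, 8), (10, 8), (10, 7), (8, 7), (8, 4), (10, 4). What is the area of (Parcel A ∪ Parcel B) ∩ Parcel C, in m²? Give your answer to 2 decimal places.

8.52

|Parcel A ∪ Parcel B| = 19.5.
|(Parcel A ∪ Parcel B) ∩ Parcel C| = 8.52.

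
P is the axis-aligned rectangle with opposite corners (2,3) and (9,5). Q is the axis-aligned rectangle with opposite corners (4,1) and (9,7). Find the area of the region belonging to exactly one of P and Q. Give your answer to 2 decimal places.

24.00

|P∩Q|: x∈[4,9], y∈[3,5] → 5·2 = 10.
|P △ Q| = |P| + |Q| − 2·|P∩Q| = 14 + 30 − 20 = 24.00.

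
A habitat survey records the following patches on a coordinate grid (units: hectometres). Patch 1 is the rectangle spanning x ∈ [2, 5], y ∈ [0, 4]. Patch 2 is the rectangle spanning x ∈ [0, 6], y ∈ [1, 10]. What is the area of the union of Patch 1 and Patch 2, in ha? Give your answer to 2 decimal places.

By inclusion–exclusion:
Individual areas: |Patch 1| = 12, |Patch 2| = 54.
|Patch 1∩Patch 2|: x∈[2,5], y∈[1,4] → 3·3 = 9.
|Patch 1 ∪ Patch 2| = 66 − 9 = 57.00.

57.00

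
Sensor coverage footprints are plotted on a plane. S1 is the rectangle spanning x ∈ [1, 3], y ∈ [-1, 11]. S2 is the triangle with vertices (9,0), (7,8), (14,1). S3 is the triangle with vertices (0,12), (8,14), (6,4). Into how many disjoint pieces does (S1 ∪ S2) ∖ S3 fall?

(S1 ∪ S2) ∖ S3 splits into 2 disjoint pieces (area 20.6667, area 21).

2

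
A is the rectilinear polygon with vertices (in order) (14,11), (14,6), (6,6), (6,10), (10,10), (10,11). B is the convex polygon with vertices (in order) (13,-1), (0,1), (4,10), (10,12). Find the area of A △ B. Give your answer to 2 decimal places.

100.42

|A| = 36, |B| = 104.5, |A∩B| = 20.0385.
|A △ B| = |A| + |B| − 2·|A∩B| = 36 + 104.5 − 40.0769 = 100.42.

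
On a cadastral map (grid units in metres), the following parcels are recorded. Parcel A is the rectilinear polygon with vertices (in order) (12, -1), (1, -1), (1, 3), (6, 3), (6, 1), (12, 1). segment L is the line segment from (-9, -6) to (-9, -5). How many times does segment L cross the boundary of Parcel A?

0

The segment lies entirely outside Parcel A and never meets its boundary.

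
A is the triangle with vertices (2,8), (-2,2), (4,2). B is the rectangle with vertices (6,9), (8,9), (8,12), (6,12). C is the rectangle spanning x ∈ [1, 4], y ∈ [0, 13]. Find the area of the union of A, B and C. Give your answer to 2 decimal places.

51.75

By inclusion–exclusion:
Individual areas: |A| = 18, |B| = 6, |C| = 39.
|A∩B| = 0.
|A∩C| = 11.25.
|B∩C| = 0 (no overlap).
|A∩B∩C| = 0.
|A ∪ B ∪ C| = 63 − 11.25 + 0 = 51.75.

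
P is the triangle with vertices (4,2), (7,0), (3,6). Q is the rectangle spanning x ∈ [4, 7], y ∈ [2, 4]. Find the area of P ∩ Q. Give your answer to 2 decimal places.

The intersection is the polygon with vertices (5.667,2), (4,2), (4,4), (4.333,4).
By the shoelace formula its area is 2.00.

2.00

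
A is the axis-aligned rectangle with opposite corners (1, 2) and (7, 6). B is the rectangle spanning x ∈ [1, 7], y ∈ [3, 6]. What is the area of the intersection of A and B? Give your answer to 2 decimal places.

18.00

|A∩B|: x∈[1,7], y∈[3,6] → 6·3 = 18.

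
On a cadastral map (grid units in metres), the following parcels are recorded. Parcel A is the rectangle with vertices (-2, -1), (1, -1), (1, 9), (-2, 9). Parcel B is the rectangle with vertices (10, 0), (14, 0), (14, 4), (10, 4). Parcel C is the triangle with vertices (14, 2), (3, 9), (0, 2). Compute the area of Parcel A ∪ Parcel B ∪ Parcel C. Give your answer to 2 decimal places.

By inclusion–exclusion:
Individual areas: |Parcel A| = 30, |Parcel B| = 16, |Parcel C| = 49.
|Parcel A∩Parcel B| = 0 (no overlap).
|Parcel A∩Parcel C| = 1.1667.
|Parcel B∩Parcel C| = 4.8571.
|Parcel A∩Parcel B∩Parcel C| = 0.
|Parcel A ∪ Parcel B ∪ Parcel C| = 95 − 6.0238 + 0 = 88.98.

88.98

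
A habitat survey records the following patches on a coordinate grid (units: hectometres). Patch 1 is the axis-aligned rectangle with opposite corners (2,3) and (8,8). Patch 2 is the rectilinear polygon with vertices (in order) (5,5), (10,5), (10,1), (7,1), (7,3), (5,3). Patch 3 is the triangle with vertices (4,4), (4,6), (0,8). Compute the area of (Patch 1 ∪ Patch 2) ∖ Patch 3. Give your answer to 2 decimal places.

37.00

|Patch 1 ∪ Patch 2| = 40.
|(Patch 1 ∪ Patch 2) ∩ Patch 3| = 3.
|(Patch 1 ∪ Patch 2) ∖ Patch 3| = 40 − 3 = 37.00.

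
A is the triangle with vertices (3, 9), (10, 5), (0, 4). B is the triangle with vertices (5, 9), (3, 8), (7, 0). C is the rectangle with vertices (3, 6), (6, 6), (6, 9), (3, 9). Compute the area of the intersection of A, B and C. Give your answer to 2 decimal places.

The intersection is the polygon with vertices (5.667,6), (4,6), (3,8), (3.933,8.467), (5.291,7.691).
By the shoelace formula its area is 4.22.

4.22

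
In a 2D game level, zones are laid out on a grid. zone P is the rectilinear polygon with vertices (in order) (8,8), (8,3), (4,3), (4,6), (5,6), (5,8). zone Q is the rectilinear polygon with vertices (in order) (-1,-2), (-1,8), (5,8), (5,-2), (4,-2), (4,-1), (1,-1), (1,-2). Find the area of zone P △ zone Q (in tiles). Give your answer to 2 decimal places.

69.00

|zone P| = 18, |zone Q| = 57, |zone P∩zone Q| = 3.
|zone P △ zone Q| = |zone P| + |zone Q| − 2·|zone P∩zone Q| = 18 + 57 − 6 = 69.00.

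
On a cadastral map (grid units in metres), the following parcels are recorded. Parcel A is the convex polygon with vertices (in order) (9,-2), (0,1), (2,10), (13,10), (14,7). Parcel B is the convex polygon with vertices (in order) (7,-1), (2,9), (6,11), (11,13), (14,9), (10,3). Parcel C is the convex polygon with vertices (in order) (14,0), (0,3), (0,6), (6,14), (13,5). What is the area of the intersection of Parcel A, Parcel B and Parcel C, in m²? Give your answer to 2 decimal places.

The intersection is the polygon with vertices (10,3), (8.615,1.154), (5.6,1.8), (2.1,8.8), (2.4,9.2), (4,10), (9.111,10), (12.103,6.154).
By the shoelace formula its area is 57.83.

57.83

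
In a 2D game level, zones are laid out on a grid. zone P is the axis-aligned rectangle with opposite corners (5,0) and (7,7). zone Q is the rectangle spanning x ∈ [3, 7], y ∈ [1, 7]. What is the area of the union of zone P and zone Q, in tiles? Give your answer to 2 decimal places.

By inclusion–exclusion:
Individual areas: |zone P| = 14, |zone Q| = 24.
|zone P∩zone Q|: x∈[5,7], y∈[1,7] → 2·6 = 12.
|zone P ∪ zone Q| = 38 − 12 = 26.00.

26.00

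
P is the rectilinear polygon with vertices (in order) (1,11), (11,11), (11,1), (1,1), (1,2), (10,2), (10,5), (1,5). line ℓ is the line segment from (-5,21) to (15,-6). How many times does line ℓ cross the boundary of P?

4

The segment meets the boundary at (9.815,1), (9.074,2), (6.852,5), (2.407,11).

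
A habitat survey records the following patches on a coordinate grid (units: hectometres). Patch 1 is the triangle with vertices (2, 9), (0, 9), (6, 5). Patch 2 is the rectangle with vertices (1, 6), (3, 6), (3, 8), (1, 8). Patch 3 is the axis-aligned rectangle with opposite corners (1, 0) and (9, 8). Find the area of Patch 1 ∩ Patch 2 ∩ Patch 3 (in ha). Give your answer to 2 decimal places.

The intersection is the polygon with vertices (3,8), (3,7), (1.5,8).
By the shoelace formula its area is 0.75.

0.75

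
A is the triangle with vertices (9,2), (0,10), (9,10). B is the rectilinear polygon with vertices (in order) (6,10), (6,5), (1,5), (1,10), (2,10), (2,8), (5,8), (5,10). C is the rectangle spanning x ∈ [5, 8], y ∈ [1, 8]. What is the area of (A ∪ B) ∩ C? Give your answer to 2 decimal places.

11.51

The region (A ∪ B) ∩ C is the polygon with vertices (5,5), (5,8), (8,8), (8,2.889), (5.625,5).
By the shoelace formula its area is 11.51.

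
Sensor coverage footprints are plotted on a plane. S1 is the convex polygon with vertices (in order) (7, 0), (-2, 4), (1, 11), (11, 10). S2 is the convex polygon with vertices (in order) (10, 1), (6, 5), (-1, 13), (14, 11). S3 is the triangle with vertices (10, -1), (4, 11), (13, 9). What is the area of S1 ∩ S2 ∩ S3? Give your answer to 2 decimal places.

The intersection is the polygon with vertices (6.455,10.454), (10.796,9.49), (8.143,2.857), (8,3), (4.158,10.684).
By the shoelace formula its area is 24.48.

24.48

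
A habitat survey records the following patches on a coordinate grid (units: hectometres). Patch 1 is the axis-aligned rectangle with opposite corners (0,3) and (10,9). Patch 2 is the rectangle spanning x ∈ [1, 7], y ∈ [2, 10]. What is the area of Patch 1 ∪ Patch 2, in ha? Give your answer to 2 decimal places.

72.00

By inclusion–exclusion:
Individual areas: |Patch 1| = 60, |Patch 2| = 48.
|Patch 1∩Patch 2|: x∈[1,7], y∈[3,9] → 6·6 = 36.
|Patch 1 ∪ Patch 2| = 108 − 36 = 72.00.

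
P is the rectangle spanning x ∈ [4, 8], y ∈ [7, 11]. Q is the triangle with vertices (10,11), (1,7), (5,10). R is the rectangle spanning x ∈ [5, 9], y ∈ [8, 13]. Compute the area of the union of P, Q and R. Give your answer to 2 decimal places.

28.50

By inclusion–exclusion:
Individual areas: |P| = 16, |Q| = 5.5, |R| = 20.
|P∩Q| = 3.6361.
|P∩R|: x∈[5,8], y∈[8,11] → 3·3 = 9.
|Q∩R| = 2.9333.
|P∩Q∩R| = 2.5667.
|P ∪ Q ∪ R| = 41.5 − 15.5694 + 2.5667 = 28.50.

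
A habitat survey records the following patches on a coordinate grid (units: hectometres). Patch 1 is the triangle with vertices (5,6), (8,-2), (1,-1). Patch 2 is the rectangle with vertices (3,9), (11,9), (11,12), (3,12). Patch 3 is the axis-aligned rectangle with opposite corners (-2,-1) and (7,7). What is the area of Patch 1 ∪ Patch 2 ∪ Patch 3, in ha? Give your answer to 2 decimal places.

By inclusion–exclusion:
Individual areas: |Patch 1| = 26.5, |Patch 2| = 24, |Patch 3| = 72.
|Patch 1∩Patch 2| = 0.
|Patch 1∩Patch 3| = 22.6667.
|Patch 2∩Patch 3| = 0 (no overlap).
|Patch 1∩Patch 2∩Patch 3| = 0.
|Patch 1 ∪ Patch 2 ∪ Patch 3| = 122.5 − 22.6667 + 0 = 99.83.

99.83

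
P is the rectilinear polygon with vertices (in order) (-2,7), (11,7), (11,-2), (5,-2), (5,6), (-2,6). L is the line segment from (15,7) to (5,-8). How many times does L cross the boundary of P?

2

The segment meets the boundary at (9,-2), (11,1).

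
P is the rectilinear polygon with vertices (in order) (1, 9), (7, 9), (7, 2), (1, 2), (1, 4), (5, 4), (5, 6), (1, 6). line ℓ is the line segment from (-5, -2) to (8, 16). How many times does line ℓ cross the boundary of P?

2

The segment meets the boundary at (2.944,9), (1,6.308).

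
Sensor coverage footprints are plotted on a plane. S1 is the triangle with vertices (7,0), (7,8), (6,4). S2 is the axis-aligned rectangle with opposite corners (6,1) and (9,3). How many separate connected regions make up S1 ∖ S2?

S1 ∖ S2 splits into 2 disjoint pieces (area 0.125, area 2.875).

2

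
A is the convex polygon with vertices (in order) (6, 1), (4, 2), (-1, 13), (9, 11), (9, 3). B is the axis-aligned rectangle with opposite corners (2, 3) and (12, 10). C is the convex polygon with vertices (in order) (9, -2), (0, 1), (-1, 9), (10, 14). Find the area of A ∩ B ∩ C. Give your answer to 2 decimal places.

46.37

The intersection is the polygon with vertices (2,10), (9,10), (9,3), (3.546,3), (2,6.4).
By the shoelace formula its area is 46.37.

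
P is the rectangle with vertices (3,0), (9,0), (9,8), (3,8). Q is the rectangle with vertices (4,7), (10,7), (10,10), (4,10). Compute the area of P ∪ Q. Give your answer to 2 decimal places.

61.00

By inclusion–exclusion:
Individual areas: |P| = 48, |Q| = 18.
|P∩Q|: x∈[4,9], y∈[7,8] → 5·1 = 5.
|P ∪ Q| = 66 − 5 = 61.00.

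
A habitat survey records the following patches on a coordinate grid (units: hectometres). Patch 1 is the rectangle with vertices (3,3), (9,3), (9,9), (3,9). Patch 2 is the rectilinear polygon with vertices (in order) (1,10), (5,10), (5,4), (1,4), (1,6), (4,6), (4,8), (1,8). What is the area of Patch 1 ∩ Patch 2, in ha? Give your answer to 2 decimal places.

The intersection is the polygon with vertices (3,9), (5,9), (5,4), (3,4), (3,6), (4,6), (4,8), (3,8).
By the shoelace formula its area is 8.00.

8.00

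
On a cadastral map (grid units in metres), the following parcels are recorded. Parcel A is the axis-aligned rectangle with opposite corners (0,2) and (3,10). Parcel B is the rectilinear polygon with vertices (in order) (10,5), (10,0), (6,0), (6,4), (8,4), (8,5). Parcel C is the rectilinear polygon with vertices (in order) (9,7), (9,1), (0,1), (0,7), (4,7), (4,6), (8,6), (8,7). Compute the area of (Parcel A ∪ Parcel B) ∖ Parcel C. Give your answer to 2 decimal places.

17.00

|Parcel A ∪ Parcel B| = 42.
|(Parcel A ∪ Parcel B) ∩ Parcel C| = 25.
|(Parcel A ∪ Parcel B) ∖ Parcel C| = 42 − 25 = 17.00.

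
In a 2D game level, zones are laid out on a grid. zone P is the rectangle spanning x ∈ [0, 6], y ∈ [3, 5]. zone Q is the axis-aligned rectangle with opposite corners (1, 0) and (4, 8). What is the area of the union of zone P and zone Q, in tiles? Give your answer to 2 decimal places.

30.00

By inclusion–exclusion:
Individual areas: |zone P| = 12, |zone Q| = 24.
|zone P∩zone Q|: x∈[1,4], y∈[3,5] → 3·2 = 6.
|zone P ∪ zone Q| = 36 − 6 = 30.00.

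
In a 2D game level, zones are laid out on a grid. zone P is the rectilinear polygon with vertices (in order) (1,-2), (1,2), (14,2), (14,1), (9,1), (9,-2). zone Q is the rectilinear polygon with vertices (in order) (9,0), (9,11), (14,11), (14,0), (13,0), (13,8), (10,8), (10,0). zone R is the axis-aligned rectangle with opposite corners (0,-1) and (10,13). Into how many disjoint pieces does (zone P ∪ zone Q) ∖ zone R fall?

(zone P ∪ zone Q) ∖ zone R splits into 2 disjoint pieces (area 23, area 8).

2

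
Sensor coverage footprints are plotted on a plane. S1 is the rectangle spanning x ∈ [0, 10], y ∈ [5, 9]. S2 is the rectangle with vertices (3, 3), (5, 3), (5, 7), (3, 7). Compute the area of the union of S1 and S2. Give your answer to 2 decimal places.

By inclusion–exclusion:
Individual areas: |S1| = 40, |S2| = 8.
|S1∩S2|: x∈[3,5], y∈[5,7] → 2·2 = 4.
|S1 ∪ S2| = 48 − 4 = 44.00.

44.00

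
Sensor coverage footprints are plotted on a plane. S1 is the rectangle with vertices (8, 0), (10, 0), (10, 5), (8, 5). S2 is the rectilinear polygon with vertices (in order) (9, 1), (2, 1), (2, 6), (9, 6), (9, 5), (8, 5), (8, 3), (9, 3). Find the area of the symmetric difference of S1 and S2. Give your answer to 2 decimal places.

39.00

|S1| = 10, |S2| = 33, |S1∩S2| = 2.
|S1 △ S2| = |S1| + |S2| − 2·|S1∩S2| = 10 + 33 − 4 = 39.00.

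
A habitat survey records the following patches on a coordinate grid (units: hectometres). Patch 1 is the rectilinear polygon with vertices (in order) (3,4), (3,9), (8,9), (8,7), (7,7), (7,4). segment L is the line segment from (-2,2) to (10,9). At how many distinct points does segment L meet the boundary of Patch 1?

2

The segment meets the boundary at (8,7.833), (3,4.917).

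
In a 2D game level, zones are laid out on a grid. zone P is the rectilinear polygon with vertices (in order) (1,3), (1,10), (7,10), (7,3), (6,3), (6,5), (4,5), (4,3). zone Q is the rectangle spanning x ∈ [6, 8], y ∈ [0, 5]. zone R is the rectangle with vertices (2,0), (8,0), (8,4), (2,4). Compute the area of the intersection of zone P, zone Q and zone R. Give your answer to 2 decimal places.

The intersection is the polygon with vertices (6,3), (6,4), (7,4), (7,3).
By the shoelace formula its area is 1.00.

1.00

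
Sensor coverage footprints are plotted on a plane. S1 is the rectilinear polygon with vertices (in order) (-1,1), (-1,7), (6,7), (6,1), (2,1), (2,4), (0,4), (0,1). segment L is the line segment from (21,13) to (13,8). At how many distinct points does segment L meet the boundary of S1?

The segment lies entirely outside S1 and never meets its boundary.

0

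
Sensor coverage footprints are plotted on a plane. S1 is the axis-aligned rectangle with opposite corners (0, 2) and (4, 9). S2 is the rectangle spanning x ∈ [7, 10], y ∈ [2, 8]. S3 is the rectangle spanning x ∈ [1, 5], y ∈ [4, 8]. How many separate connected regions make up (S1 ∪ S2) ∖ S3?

(S1 ∪ S2) ∖ S3 splits into 2 disjoint pieces (area 16, area 18).

2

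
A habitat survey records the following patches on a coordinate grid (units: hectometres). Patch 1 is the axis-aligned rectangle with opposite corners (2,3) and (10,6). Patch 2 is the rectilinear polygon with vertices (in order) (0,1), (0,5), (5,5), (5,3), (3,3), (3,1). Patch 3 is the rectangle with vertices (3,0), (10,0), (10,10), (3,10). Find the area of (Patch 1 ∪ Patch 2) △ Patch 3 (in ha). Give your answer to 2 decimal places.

62.00

|Patch 1 ∪ Patch 2| = 34.
|(Patch 1 ∪ Patch 2) ∩ Patch 3| = 21.
|(Patch 1 ∪ Patch 2) △ Patch 3| = 34 + 70 − 42 = 62.00.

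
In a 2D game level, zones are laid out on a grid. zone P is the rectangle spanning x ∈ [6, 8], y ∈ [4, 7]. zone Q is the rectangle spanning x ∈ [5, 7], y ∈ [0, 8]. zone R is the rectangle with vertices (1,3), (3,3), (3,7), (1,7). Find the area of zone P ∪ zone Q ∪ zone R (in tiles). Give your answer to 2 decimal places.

27.00

By inclusion–exclusion:
Individual areas: |zone P| = 6, |zone Q| = 16, |zone R| = 8.
|zone P∩zone Q|: x∈[6,7], y∈[4,7] → 1·3 = 3.
|zone P∩zone R| = 0 (no overlap).
|zone Q∩zone R| = 0 (no overlap).
|zone P∩zone Q∩zone R| = 0.
|zone P ∪ zone Q ∪ zone R| = 30 − 3 + 0 = 27.00.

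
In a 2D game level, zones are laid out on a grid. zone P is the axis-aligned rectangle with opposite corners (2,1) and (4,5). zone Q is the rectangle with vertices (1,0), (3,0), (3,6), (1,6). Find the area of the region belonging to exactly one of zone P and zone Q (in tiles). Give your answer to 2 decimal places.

12.00

|zone P∩zone Q|: x∈[2,3], y∈[1,5] → 1·4 = 4.
|zone P △ zone Q| = |zone P| + |zone Q| − 2·|zone P∩zone Q| = 8 + 12 − 8 = 12.00.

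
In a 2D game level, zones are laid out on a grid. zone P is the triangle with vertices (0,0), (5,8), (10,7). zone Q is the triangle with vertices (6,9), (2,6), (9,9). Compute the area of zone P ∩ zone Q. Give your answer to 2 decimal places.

The intersection is the polygon with vertices (5,8), (6.136,7.773), (4.39,7.024).
By the shoelace formula its area is 0.62.

0.62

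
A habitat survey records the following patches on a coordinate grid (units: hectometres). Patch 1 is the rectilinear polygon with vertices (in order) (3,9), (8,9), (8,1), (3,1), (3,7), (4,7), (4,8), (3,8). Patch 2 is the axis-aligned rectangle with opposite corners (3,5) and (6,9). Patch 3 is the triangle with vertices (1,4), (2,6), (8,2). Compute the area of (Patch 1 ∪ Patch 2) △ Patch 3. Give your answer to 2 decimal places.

|Patch 1 ∪ Patch 2| = 40.
|(Patch 1 ∪ Patch 2) ∩ Patch 3| = 4.7619.
|(Patch 1 ∪ Patch 2) △ Patch 3| = 40 + 8 − 9.5238 = 38.48.

38.48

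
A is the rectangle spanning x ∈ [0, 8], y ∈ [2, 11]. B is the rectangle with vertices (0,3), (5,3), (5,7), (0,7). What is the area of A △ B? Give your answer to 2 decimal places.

52.00

|A∩B|: x∈[0,5], y∈[3,7] → 5·4 = 20.
|A △ B| = |A| + |B| − 2·|A∩B| = 72 + 20 − 40 = 52.00.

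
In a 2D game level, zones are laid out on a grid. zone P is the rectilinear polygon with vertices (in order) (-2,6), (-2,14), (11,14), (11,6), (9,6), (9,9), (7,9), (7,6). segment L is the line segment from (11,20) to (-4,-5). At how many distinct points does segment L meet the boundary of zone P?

2

The segment meets the boundary at (2.6,6), (7.4,14).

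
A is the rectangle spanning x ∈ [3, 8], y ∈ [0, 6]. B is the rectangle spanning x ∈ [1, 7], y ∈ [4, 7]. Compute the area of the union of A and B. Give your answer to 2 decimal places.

By inclusion–exclusion:
Individual areas: |A| = 30, |B| = 18.
|A∩B|: x∈[3,7], y∈[4,6] → 4·2 = 8.
|A ∪ B| = 48 − 8 = 40.00.

40.00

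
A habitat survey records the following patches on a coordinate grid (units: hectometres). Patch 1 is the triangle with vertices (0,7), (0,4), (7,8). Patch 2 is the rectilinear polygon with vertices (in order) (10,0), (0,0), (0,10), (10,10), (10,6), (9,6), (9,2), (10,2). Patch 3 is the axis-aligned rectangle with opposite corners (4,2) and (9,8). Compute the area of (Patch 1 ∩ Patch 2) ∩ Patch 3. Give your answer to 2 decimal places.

The region (Patch 1 ∩ Patch 2) ∩ Patch 3 is the polygon with vertices (7,8), (4,6.286), (4,7.571).
By the shoelace formula its area is 1.93.

1.93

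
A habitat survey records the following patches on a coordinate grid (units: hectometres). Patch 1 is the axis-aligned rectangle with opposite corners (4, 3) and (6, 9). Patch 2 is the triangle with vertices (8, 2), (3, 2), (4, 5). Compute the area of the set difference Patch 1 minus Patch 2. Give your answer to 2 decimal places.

9.50

|Patch 1| = 12, |Patch 1∩Patch 2| = 2.5.
|Patch 1 ∖ Patch 2| = |Patch 1| − |Patch 1∩Patch 2| = 12 − 2.5 = 9.50.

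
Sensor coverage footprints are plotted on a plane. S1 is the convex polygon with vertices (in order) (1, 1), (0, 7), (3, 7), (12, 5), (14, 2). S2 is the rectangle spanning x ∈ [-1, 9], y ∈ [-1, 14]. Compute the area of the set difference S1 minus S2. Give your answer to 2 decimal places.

13.96

|S1| = 58.5, |S1∩S2| = 44.5385.
|S1 ∖ S2| = |S1| − |S1∩S2| = 58.5 − 44.5385 = 13.96.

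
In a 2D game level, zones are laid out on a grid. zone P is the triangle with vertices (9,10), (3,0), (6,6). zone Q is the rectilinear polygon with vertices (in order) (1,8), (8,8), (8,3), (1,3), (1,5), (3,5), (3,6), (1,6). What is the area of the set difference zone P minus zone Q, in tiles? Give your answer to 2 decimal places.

|zone P| = 3, |zone P∩zone Q| = 2.25.
|zone P ∖ zone Q| = |zone P| − |zone P∩zone Q| = 3 − 2.25 = 0.75.

0.75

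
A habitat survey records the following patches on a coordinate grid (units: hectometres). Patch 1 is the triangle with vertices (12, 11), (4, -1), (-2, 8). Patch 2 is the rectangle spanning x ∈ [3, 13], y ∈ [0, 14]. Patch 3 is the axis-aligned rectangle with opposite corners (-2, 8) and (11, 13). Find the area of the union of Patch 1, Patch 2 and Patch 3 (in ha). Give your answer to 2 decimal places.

184.42

By inclusion–exclusion:
Individual areas: |Patch 1| = 72, |Patch 2| = 140, |Patch 3| = 65.
|Patch 1∩Patch 2| = 49.9048.
|Patch 1∩Patch 3| = 17.3571.
|Patch 2∩Patch 3|: x∈[3,11], y∈[8,13] → 8·5 = 40.
|Patch 1∩Patch 2∩Patch 3| = 14.6786.
|Patch 1 ∪ Patch 2 ∪ Patch 3| = 277 − 107.2619 + 14.6786 = 184.42.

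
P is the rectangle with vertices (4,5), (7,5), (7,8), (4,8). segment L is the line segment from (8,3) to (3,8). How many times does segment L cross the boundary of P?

The segment meets the boundary at (4,7), (6,5).

2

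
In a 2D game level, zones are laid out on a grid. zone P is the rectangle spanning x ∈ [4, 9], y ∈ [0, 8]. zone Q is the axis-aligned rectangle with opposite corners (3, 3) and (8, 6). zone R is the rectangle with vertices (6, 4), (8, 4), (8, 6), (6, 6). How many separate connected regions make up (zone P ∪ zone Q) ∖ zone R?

(zone P ∪ zone Q) ∖ zone R is a single connected region.

1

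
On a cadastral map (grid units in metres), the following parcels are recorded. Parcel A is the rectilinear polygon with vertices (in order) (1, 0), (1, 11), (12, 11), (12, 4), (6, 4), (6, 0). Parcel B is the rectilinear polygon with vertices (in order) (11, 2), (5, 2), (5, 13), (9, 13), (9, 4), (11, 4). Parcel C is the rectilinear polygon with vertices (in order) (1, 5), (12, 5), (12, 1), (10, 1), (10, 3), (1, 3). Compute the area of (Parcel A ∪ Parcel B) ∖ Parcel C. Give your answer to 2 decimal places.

|Parcel A ∪ Parcel B| = 115.
|(Parcel A ∪ Parcel B) ∩ Parcel C| = 22.
|(Parcel A ∪ Parcel B) ∖ Parcel C| = 115 − 22 = 93.00.

93.00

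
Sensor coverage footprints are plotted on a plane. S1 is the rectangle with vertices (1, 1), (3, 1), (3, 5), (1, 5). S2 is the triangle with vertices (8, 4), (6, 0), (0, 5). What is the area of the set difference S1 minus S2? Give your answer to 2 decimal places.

5.17

|S1| = 8, |S1∩S2| = 2.8333.
|S1 ∖ S2| = |S1| − |S1∩S2| = 8 − 2.8333 = 5.17.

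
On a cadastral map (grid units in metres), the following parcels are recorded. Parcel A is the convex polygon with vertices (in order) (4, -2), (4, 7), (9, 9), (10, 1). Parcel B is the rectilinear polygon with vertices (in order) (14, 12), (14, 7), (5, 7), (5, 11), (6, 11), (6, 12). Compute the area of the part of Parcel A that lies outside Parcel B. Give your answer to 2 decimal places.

42.95

|Parcel A| = 48, |Parcel A∩Parcel B| = 5.05.
|Parcel A ∖ Parcel B| = |Parcel A| − |Parcel A∩Parcel B| = 48 − 5.05 = 42.95.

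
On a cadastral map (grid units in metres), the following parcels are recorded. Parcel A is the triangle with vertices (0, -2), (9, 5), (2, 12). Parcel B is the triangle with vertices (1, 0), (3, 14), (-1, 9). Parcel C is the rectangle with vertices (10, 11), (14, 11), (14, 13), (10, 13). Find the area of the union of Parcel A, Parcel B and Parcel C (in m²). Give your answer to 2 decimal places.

By inclusion–exclusion:
Individual areas: |Parcel A| = 56, |Parcel B| = 23, |Parcel C| = 8.
|Parcel A∩Parcel B| = 7.6495.
|Parcel A∩Parcel C| = 0.
|Parcel B∩Parcel C| = 0.
|Parcel A∩Parcel B∩Parcel C| = 0.
|Parcel A ∪ Parcel B ∪ Parcel C| = 87 − 7.6495 + 0 = 79.35.

79.35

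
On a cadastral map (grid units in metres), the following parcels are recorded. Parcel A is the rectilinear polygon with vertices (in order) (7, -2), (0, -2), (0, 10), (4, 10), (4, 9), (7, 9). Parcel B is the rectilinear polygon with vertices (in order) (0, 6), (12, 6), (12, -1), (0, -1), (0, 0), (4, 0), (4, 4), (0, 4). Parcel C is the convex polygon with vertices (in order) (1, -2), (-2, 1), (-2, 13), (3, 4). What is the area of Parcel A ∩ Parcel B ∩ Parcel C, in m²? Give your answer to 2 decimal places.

6.39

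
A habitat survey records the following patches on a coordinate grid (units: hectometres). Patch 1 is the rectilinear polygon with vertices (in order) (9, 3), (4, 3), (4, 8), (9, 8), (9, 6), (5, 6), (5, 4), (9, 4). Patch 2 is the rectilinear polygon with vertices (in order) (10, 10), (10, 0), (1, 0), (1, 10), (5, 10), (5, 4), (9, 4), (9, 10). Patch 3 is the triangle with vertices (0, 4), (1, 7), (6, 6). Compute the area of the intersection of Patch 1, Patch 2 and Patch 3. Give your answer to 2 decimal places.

0.80

The intersection is the polygon with vertices (4,6.4), (5,6.2), (5,6), (5,5.667), (4,5.333).
By the shoelace formula its area is 0.80.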